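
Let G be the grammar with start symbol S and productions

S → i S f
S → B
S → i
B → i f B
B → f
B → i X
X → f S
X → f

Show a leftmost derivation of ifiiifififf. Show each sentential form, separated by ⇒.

S⇒B⇒iX⇒ifS⇒ifiSf⇒ifiiSff⇒ifiiBff⇒ifiiifBff⇒ifiiifiXff⇒ifiiififSff⇒ifiiifififf

S ⇒ B   [S → B]
B ⇒ iX   [B → i X]
iX ⇒ ifS   [X → f S]
ifS ⇒ ifiSf   [S → i S f]
ifiSf ⇒ ifiiSff   [S → i S f]
ifiiSff ⇒ ifiiBff   [S → B]
ifiiBff ⇒ ifiiifBff   [B → i f B]
ifiiifBff ⇒ ifiiifiXff   [B → i X]
ifiiifiXff ⇒ ifiiififSff   [X → f S]
ifiiififSff ⇒ ifiiifififf   [S → i]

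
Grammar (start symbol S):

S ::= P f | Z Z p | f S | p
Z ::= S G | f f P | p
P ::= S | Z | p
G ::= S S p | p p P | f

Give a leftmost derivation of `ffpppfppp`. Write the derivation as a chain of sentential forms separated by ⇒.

S ⇒ ZZp   [S ::= Z Z p]
ZZp ⇒ ffPZp   [Z ::= f f P]
ffPZp ⇒ ffSZp   [P ::= S]
ffSZp ⇒ ffpZp   [S ::= p]
ffpZp ⇒ ffpSGp   [Z ::= S G]
ffpSGp ⇒ ffppGp   [S ::= p]
ffppGp ⇒ ffppSSpp   [G ::= S S p]
ffppSSpp ⇒ ffpppSpp   [S ::= p]
ffpppSpp ⇒ ffpppfSpp   [S ::= f S]
ffpppfSpp ⇒ ffpppfppp   [S ::= p]

S ⇒ ZZp ⇒ ffPZp ⇒ ffSZp ⇒ ffpZp ⇒ ffpSGp ⇒ ffppGp ⇒ ffppSSpp ⇒ ffpppSpp ⇒ ffpppfSpp ⇒ ffpppfppp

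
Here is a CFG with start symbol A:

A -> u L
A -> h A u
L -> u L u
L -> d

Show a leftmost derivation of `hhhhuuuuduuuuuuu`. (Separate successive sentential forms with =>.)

A => hAu   [A -> h A u]
hAu => hhAuu   [A -> h A u]
hhAuu => hhhAuuu   [A -> h A u]
hhhAuuu => hhhhAuuuu   [A -> h A u]
hhhhAuuuu => hhhhuLuuuu   [A -> u L]
hhhhuLuuuu => hhhhuuLuuuuu   [L -> u L u]
hhhhuuLuuuuu => hhhhuuuLuuuuuu   [L -> u L u]
hhhhuuuLuuuuuu => hhhhuuuuLuuuuuuu   [L -> u L u]
hhhhuuuuLuuuuuuu => hhhhuuuuduuuuuuu   [L -> d]

A => hAu => hhAuu => hhhAuuu => hhhhAuuuu => hhhhuLuuuu => hhhhuuLuuuuu => hhhhuuuLuuuuuu => hhhhuuuuLuuuuuuu => hhhhuuuuduuuuuuu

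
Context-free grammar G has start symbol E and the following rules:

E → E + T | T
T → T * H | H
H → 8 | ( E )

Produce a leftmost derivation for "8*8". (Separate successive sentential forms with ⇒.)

E ⇒ T ⇒ T*H ⇒ H*H ⇒ 8*H ⇒ 8*8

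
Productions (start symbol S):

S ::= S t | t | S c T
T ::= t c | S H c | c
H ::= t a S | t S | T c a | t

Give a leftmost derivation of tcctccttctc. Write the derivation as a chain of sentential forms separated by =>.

S => ScT   [S ::= S c T]
ScT => StcT   [S ::= S t]
StcT => SttcT   [S ::= S t]
SttcT => ScTttcT   [S ::= S c T]
ScTttcT => StcTttcT   [S ::= S t]
StcTttcT => ScTtcTttcT   [S ::= S c T]
ScTtcTttcT => tcTtcTttcT   [S ::= t]
tcTtcTttcT => tcctcTttcT   [T ::= c]
tcctcTttcT => tcctccttcT   [T ::= c]
tcctccttcT => tcctccttctc   [T ::= t c]

S=>ScT=>StcT=>SttcT=>ScTttcT=>StcTttcT=>ScTtcTttcT=>tcTtcTttcT=>tcctcTttcT=>tcctccttcT=>tcctccttctc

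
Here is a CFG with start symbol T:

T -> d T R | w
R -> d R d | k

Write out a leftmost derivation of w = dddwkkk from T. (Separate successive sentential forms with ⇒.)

T ⇒ dTR   [T -> d T R]
dTR ⇒ ddTRR   [T -> d T R]
ddTRR ⇒ dddTRRR   [T -> d T R]
dddTRRR ⇒ dddwRRR   [T -> w]
dddwRRR ⇒ dddwkRR   [R -> k]
dddwkRR ⇒ dddwkkR   [R -> k]
dddwkkR ⇒ dddwkkk   [R -> k]

T ⇒ dTR ⇒ ddTRR ⇒ dddTRRR ⇒ dddwRRR ⇒ dddwkRR ⇒ dddwkkR ⇒ dddwkkk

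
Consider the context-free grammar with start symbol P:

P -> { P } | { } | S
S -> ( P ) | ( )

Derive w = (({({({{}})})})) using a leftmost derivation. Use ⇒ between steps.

P ⇒ S   [P -> S]
S ⇒ (P)   [S -> ( P )]
(P) ⇒ (S)   [P -> S]
(S) ⇒ ((P))   [S -> ( P )]
((P)) ⇒ (({P}))   [P -> { P }]
(({P})) ⇒ (({S}))   [P -> S]
(({S})) ⇒ (({(P)}))   [S -> ( P )]
(({(P)})) ⇒ (({({P})}))   [P -> { P }]
(({({P})})) ⇒ (({({S})}))   [P -> S]
(({({S})})) ⇒ (({({(P)})}))   [S -> ( P )]
(({({(P)})})) ⇒ (({({({P})})}))   [P -> { P }]
(({({({P})})})) ⇒ (({({({{}})})}))   [P -> { }]

P⇒S⇒(P)⇒(S)⇒((P))⇒(({P}))⇒(({S}))⇒(({(P)}))⇒(({({P})}))⇒(({({S})}))⇒(({({(P)})}))⇒(({({({P})})}))⇒(({({({{}})})}))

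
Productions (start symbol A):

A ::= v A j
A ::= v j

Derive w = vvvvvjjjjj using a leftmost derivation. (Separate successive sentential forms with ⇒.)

A ⇒ vAj ⇒ vvAjj ⇒ vvvAjjj ⇒ vvvvAjjjj ⇒ vvvvvjjjjj

A ⇒ vAj   [A ::= v A j]
vAj ⇒ vvAjj   [A ::= v A j]
vvAjj ⇒ vvvAjjj   [A ::= v A j]
vvvAjjj ⇒ vvvvAjjjj   [A ::= v A j]
vvvvAjjjj ⇒ vvvvvjjjjj   [A ::= v j]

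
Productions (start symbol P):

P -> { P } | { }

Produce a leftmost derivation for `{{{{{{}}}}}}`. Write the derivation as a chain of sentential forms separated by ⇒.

P ⇒ {P} ⇒ {{P}} ⇒ {{{P}}} ⇒ {{{{P}}}} ⇒ {{{{{P}}}}} ⇒ {{{{{{}}}}}}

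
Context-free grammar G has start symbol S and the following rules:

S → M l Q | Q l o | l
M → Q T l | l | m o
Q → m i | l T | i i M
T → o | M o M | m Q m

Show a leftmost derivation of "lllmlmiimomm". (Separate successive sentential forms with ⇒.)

S⇒MlQ⇒llQ⇒lllT⇒lllmQm⇒lllmlTm⇒lllmlmQmm⇒lllmlmiiMmm⇒lllmlmiimomm

S ⇒ MlQ   [S → M l Q]
MlQ ⇒ llQ   [M → l]
llQ ⇒ lllT   [Q → l T]
lllT ⇒ lllmQm   [T → m Q m]
lllmQm ⇒ lllmlTm   [Q → l T]
lllmlTm ⇒ lllmlmQmm   [T → m Q m]
lllmlmQmm ⇒ lllmlmiiMmm   [Q → i i M]
lllmlmiiMmm ⇒ lllmlmiimomm   [M → m o]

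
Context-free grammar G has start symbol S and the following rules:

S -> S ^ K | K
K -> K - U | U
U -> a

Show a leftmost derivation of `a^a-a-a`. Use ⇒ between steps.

S ⇒ S^K ⇒ K^K ⇒ U^K ⇒ a^K ⇒ a^K-U ⇒ a^K-U-U ⇒ a^U-U-U ⇒ a^a-U-U ⇒ a^a-a-U ⇒ a^a-a-a

S ⇒ S^K   [S -> S ^ K]
S^K ⇒ K^K   [S -> K]
K^K ⇒ U^K   [K -> U]
U^K ⇒ a^K   [U -> a]
a^K ⇒ a^K-U   [K -> K - U]
a^K-U ⇒ a^K-U-U   [K -> K - U]
a^K-U-U ⇒ a^U-U-U   [K -> U]
a^U-U-U ⇒ a^a-U-U   [U -> a]
a^a-U-U ⇒ a^a-a-U   [U -> a]
a^a-a-U ⇒ a^a-a-a   [U -> a]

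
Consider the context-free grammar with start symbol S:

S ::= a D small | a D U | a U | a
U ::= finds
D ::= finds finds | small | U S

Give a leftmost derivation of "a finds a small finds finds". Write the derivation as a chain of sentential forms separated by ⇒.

S ⇒ a D U ⇒ a U S U ⇒ a finds S U ⇒ a finds a D U U ⇒ a finds a small U U ⇒ a finds a small finds U ⇒ a finds a small finds finds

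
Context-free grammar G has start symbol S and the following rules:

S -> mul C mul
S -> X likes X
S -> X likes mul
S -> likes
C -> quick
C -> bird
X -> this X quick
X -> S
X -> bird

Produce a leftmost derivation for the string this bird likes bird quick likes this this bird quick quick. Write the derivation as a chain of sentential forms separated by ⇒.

S ⇒ X likes X   [S -> X likes X]
X likes X ⇒ this X quick likes X   [X -> this X quick]
this X quick likes X ⇒ this S quick likes X   [X -> S]
this S quick likes X ⇒ this X likes X quick likes X   [S -> X likes X]
this X likes X quick likes X ⇒ this bird likes X quick likes X   [X -> bird]
this bird likes X quick likes X ⇒ this bird likes bird quick likes X   [X -> bird]
this bird likes bird quick likes X ⇒ this bird likes bird quick likes this X quick   [X -> this X quick]
this bird likes bird quick likes this X quick ⇒ this bird likes bird quick likes this this X quick quick   [X -> this X quick]
this bird likes bird quick likes this this X quick quick ⇒ this bird likes bird quick likes this this bird quick quick   [X -> bird]

S ⇒ X likes X ⇒ this X quick likes X ⇒ this S quick likes X ⇒ this X likes X quick likes X ⇒ this bird likes X quick likes X ⇒ this bird likes bird quick likes X ⇒ this bird likes bird quick likes this X quick ⇒ this bird likes bird quick likes this this X quick quick ⇒ this bird likes bird quick likes this this bird quick quick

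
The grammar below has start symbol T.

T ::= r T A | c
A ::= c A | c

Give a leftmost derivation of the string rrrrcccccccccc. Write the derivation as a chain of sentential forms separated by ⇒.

T ⇒ rTA   [T ::= r T A]
rTA ⇒ rrTAA   [T ::= r T A]
rrTAA ⇒ rrrTAAA   [T ::= r T A]
rrrTAAA ⇒ rrrrTAAAA   [T ::= r T A]
rrrrTAAAA ⇒ rrrrcAAAA   [T ::= c]
rrrrcAAAA ⇒ rrrrccAAA   [A ::= c]
rrrrccAAA ⇒ rrrrcccAA   [A ::= c]
rrrrcccAA ⇒ rrrrccccAA   [A ::= c A]
rrrrccccAA ⇒ rrrrcccccAA   [A ::= c A]
rrrrcccccAA ⇒ rrrrccccccAA   [A ::= c A]
rrrrccccccAA ⇒ rrrrcccccccAA   [A ::= c A]
rrrrcccccccAA ⇒ rrrrccccccccA   [A ::= c]
rrrrccccccccA ⇒ rrrrcccccccccA   [A ::= c A]
rrrrcccccccccA ⇒ rrrrcccccccccc   [A ::= c]

T⇒rTA⇒rrTAA⇒rrrTAAA⇒rrrrTAAAA⇒rrrrcAAAA⇒rrrrccAAA⇒rrrrcccAA⇒rrrrccccAA⇒rrrrcccccAA⇒rrrrccccccAA⇒rrrrcccccccAA⇒rrrrccccccccA⇒rrrrcccccccccA⇒rrrrcccccccccc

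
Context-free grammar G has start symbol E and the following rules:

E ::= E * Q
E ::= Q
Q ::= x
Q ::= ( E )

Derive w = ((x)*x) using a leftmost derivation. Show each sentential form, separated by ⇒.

E ⇒ Q ⇒ (E) ⇒ (E*Q) ⇒ (Q*Q) ⇒ ((E)*Q) ⇒ ((Q)*Q) ⇒ ((x)*Q) ⇒ ((x)*x)

E ⇒ Q   [E ::= Q]
Q ⇒ (E)   [Q ::= ( E )]
(E) ⇒ (E*Q)   [E ::= E * Q]
(E*Q) ⇒ (Q*Q)   [E ::= Q]
(Q*Q) ⇒ ((E)*Q)   [Q ::= ( E )]
((E)*Q) ⇒ ((Q)*Q)   [E ::= Q]
((Q)*Q) ⇒ ((x)*Q)   [Q ::= x]
((x)*Q) ⇒ ((x)*x)   [Q ::= x]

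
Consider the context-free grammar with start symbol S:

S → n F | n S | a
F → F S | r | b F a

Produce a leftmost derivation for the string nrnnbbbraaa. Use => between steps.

S=>nF=>nFS=>nrS=>nrnS=>nrnnF=>nrnnbFa=>nrnnbbFaa=>nrnnbbbFaaa=>nrnnbbbraaa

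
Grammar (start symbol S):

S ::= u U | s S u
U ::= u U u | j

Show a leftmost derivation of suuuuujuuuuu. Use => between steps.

S => sSu => suUu => suuUuu => suuuUuuu => suuuuUuuuu => suuuuuUuuuuu => suuuuujuuuuu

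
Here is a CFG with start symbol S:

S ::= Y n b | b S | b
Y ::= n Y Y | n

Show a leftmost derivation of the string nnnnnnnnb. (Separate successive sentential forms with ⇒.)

S ⇒ Ynb ⇒ nYYnb ⇒ nnYnb ⇒ nnnYYnb ⇒ nnnnYYYnb ⇒ nnnnnYYnb ⇒ nnnnnnYnb ⇒ nnnnnnnnb

S ⇒ Ynb   [S ::= Y n b]
Ynb ⇒ nYYnb   [Y ::= n Y Y]
nYYnb ⇒ nnYnb   [Y ::= n]
nnYnb ⇒ nnnYYnb   [Y ::= n Y Y]
nnnYYnb ⇒ nnnnYYYnb   [Y ::= n Y Y]
nnnnYYYnb ⇒ nnnnnYYnb   [Y ::= n]
nnnnnYYnb ⇒ nnnnnnYnb   [Y ::= n]
nnnnnnYnb ⇒ nnnnnnnnb   [Y ::= n]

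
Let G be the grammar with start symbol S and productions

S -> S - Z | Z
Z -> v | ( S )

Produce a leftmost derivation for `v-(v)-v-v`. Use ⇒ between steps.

S ⇒ S-Z   [S -> S - Z]
S-Z ⇒ S-Z-Z   [S -> S - Z]
S-Z-Z ⇒ S-Z-Z-Z   [S -> S - Z]
S-Z-Z-Z ⇒ Z-Z-Z-Z   [S -> Z]
Z-Z-Z-Z ⇒ v-Z-Z-Z   [Z -> v]
v-Z-Z-Z ⇒ v-(S)-Z-Z   [Z -> ( S )]
v-(S)-Z-Z ⇒ v-(Z)-Z-Z   [S -> Z]
v-(Z)-Z-Z ⇒ v-(v)-Z-Z   [Z -> v]
v-(v)-Z-Z ⇒ v-(v)-v-Z   [Z -> v]
v-(v)-v-Z ⇒ v-(v)-v-v   [Z -> v]

S⇒S-Z⇒S-Z-Z⇒S-Z-Z-Z⇒Z-Z-Z-Z⇒v-Z-Z-Z⇒v-(S)-Z-Z⇒v-(Z)-Z-Z⇒v-(v)-Z-Z⇒v-(v)-v-Z⇒v-(v)-v-v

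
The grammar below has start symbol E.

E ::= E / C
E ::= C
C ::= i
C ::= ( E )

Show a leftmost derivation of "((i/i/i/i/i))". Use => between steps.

E => C   [E ::= C]
C => (E)   [C ::= ( E )]
(E) => (C)   [E ::= C]
(C) => ((E))   [C ::= ( E )]
((E)) => ((E/C))   [E ::= E / C]
((E/C)) => ((E/C/C))   [E ::= E / C]
((E/C/C)) => ((E/C/C/C))   [E ::= E / C]
((E/C/C/C)) => ((E/C/C/C/C))   [E ::= E / C]
((E/C/C/C/C)) => ((C/C/C/C/C))   [E ::= C]
((C/C/C/C/C)) => ((i/C/C/C/C))   [C ::= i]
((i/C/C/C/C)) => ((i/i/C/C/C))   [C ::= i]
((i/i/C/C/C)) => ((i/i/i/C/C))   [C ::= i]
((i/i/i/C/C)) => ((i/i/i/i/C))   [C ::= i]
((i/i/i/i/C)) => ((i/i/i/i/i))   [C ::= i]

E=>C=>(E)=>(C)=>((E))=>((E/C))=>((E/C/C))=>((E/C/C/C))=>((E/C/C/C/C))=>((C/C/C/C/C))=>((i/C/C/C/C))=>((i/i/C/C/C))=>((i/i/i/C/C))=>((i/i/i/i/C))=>((i/i/i/i/i))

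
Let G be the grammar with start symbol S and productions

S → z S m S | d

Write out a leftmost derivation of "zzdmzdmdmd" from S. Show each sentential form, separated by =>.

S => zSmS => zzSmSmS => zzdmSmS => zzdmzSmSmS => zzdmzdmSmS => zzdmzdmdmS => zzdmzdmdmd

S => zSmS   [S → z S m S]
zSmS => zzSmSmS   [S → z S m S]
zzSmSmS => zzdmSmS   [S → d]
zzdmSmS => zzdmzSmSmS   [S → z S m S]
zzdmzSmSmS => zzdmzdmSmS   [S → d]
zzdmzdmSmS => zzdmzdmdmS   [S → d]
zzdmzdmdmS => zzdmzdmdmd   [S → d]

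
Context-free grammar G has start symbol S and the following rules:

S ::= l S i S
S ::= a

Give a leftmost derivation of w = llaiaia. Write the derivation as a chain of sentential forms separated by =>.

S=>lSiS=>llSiSiS=>llaiSiS=>llaiaiS=>llaiaia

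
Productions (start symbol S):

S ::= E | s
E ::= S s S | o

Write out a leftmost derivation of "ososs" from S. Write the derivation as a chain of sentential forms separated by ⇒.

S⇒E⇒SsS⇒EsS⇒SsSsS⇒EsSsS⇒osSsS⇒osEsS⇒ososS⇒ososs

S ⇒ E   [S ::= E]
E ⇒ SsS   [E ::= S s S]
SsS ⇒ EsS   [S ::= E]
EsS ⇒ SsSsS   [E ::= S s S]
SsSsS ⇒ EsSsS   [S ::= E]
EsSsS ⇒ osSsS   [E ::= o]
osSsS ⇒ osEsS   [S ::= E]
osEsS ⇒ ososS   [E ::= o]
ososS ⇒ ososs   [S ::= s]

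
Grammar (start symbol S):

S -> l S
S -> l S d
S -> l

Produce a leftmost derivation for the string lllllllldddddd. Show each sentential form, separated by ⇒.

S ⇒ lS   [S -> l S]
lS ⇒ llSd   [S -> l S d]
llSd ⇒ lllSdd   [S -> l S d]
lllSdd ⇒ llllSddd   [S -> l S d]
llllSddd ⇒ lllllSdddd   [S -> l S d]
lllllSdddd ⇒ llllllSddddd   [S -> l S d]
llllllSddddd ⇒ lllllllSdddddd   [S -> l S d]
lllllllSdddddd ⇒ lllllllldddddd   [S -> l]

S ⇒ lS ⇒ llSd ⇒ lllSdd ⇒ llllSddd ⇒ lllllSdddd ⇒ llllllSddddd ⇒ lllllllSdddddd ⇒ lllllllldddddd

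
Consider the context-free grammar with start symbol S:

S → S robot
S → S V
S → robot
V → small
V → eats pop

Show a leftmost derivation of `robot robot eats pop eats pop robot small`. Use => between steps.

S => S V => S robot V => S V robot V => S V V robot V => S robot V V robot V => robot robot V V robot V => robot robot eats pop V robot V => robot robot eats pop eats pop robot V => robot robot eats pop eats pop robot small

S => S V   [S → S V]
S V => S robot V   [S → S robot]
S robot V => S V robot V   [S → S V]
S V robot V => S V V robot V   [S → S V]
S V V robot V => S robot V V robot V   [S → S robot]
S robot V V robot V => robot robot V V robot V   [S → robot]
robot robot V V robot V => robot robot eats pop V robot V   [V → eats pop]
robot robot eats pop V robot V => robot robot eats pop eats pop robot V   [V → eats pop]
robot robot eats pop eats pop robot V => robot robot eats pop eats pop robot small   [V → small]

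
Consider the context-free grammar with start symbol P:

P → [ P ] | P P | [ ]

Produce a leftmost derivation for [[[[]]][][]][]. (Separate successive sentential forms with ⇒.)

P ⇒ PP   [P → P P]
PP ⇒ [P]P   [P → [ P ]]
[P]P ⇒ [PP]P   [P → P P]
[PP]P ⇒ [PPP]P   [P → P P]
[PPP]P ⇒ [[P]PP]P   [P → [ P ]]
[[P]PP]P ⇒ [[[P]]PP]P   [P → [ P ]]
[[[P]]PP]P ⇒ [[[[]]]PP]P   [P → [ ]]
[[[[]]]PP]P ⇒ [[[[]]][]P]P   [P → [ ]]
[[[[]]][]P]P ⇒ [[[[]]][][]]P   [P → [ ]]
[[[[]]][][]]P ⇒ [[[[]]][][]][]   [P → [ ]]

P ⇒ PP ⇒ [P]P ⇒ [PP]P ⇒ [PPP]P ⇒ [[P]PP]P ⇒ [[[P]]PP]P ⇒ [[[[]]]PP]P ⇒ [[[[]]][]P]P ⇒ [[[[]]][][]]P ⇒ [[[[]]][][]][]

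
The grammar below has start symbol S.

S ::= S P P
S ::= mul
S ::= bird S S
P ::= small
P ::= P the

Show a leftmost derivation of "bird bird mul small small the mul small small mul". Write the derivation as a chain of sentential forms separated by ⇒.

S ⇒ bird S S ⇒ bird bird S S S ⇒ bird bird S P P S S ⇒ bird bird mul P P S S ⇒ bird bird mul small P S S ⇒ bird bird mul small P the S S ⇒ bird bird mul small small the S S ⇒ bird bird mul small small the S P P S ⇒ bird bird mul small small the mul P P S ⇒ bird bird mul small small the mul small P S ⇒ bird bird mul small small the mul small small S ⇒ bird bird mul small small the mul small small mul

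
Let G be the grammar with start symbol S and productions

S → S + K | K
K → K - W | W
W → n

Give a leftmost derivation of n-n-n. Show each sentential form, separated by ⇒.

S ⇒ K   [S → K]
K ⇒ K-W   [K → K - W]
K-W ⇒ K-W-W   [K → K - W]
K-W-W ⇒ W-W-W   [K → W]
W-W-W ⇒ n-W-W   [W → n]
n-W-W ⇒ n-n-W   [W → n]
n-n-W ⇒ n-n-n   [W → n]

S⇒K⇒K-W⇒K-W-W⇒W-W-W⇒n-W-W⇒n-n-W⇒n-n-n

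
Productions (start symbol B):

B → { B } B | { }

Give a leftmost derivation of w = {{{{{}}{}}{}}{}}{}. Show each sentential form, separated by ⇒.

B⇒{B}B⇒{{B}B}B⇒{{{B}B}B}B⇒{{{{B}B}B}B}B⇒{{{{{}}B}B}B}B⇒{{{{{}}{}}B}B}B⇒{{{{{}}{}}{}}B}B⇒{{{{{}}{}}{}}{}}B⇒{{{{{}}{}}{}}{}}{}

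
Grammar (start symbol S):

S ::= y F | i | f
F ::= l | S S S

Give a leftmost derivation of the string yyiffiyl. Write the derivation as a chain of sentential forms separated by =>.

S => yF => ySSS => yyFSS => yySSSSS => yyiSSSS => yyifSSS => yyiffSS => yyiffiS => yyiffiyF => yyiffiyl

S => yF   [S ::= y F]
yF => ySSS   [F ::= S S S]
ySSS => yyFSS   [S ::= y F]
yyFSS => yySSSSS   [F ::= S S S]
yySSSSS => yyiSSSS   [S ::= i]
yyiSSSS => yyifSSS   [S ::= f]
yyifSSS => yyiffSS   [S ::= f]
yyiffSS => yyiffiS   [S ::= i]
yyiffiS => yyiffiyF   [S ::= y F]
yyiffiyF => yyiffiyl   [F ::= l]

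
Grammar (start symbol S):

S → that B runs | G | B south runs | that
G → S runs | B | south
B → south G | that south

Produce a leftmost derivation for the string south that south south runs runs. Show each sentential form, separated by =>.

S => G => B => south G => south S runs => south B south runs runs => south that south south runs runs

S => G   [S → G]
G => B   [G → B]
B => south G   [B → south G]
south G => south S runs   [G → S runs]
south S runs => south B south runs runs   [S → B south runs]
south B south runs runs => south that south south runs runs   [B → that south]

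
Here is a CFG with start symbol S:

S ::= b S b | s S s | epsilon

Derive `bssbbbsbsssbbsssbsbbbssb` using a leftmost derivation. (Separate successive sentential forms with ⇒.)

S ⇒ bSb   [S ::= b S b]
bSb ⇒ bsSsb   [S ::= s S s]
bsSsb ⇒ bssSssb   [S ::= s S s]
bssSssb ⇒ bssbSbssb   [S ::= b S b]
bssbSbssb ⇒ bssbbSbbssb   [S ::= b S b]
bssbbSbbssb ⇒ bssbbbSbbbssb   [S ::= b S b]
bssbbbSbbbssb ⇒ bssbbbsSsbbbssb   [S ::= s S s]
bssbbbsSsbbbssb ⇒ bssbbbsbSbsbbbssb   [S ::= b S b]
bssbbbsbSbsbbbssb ⇒ bssbbbsbsSsbsbbbssb   [S ::= s S s]
bssbbbsbsSsbsbbbssb ⇒ bssbbbsbssSssbsbbbssb   [S ::= s S s]
bssbbbsbssSssbsbbbssb ⇒ bssbbbsbsssSsssbsbbbssb   [S ::= s S s]
bssbbbsbsssSsssbsbbbssb ⇒ bssbbbsbsssbSbsssbsbbbssb   [S ::= b S b]
bssbbbsbsssbSbsssbsbbbssb ⇒ bssbbbsbsssbbsssbsbbbssb   [S ::= epsilon]

S ⇒ bSb ⇒ bsSsb ⇒ bssSssb ⇒ bssbSbssb ⇒ bssbbSbbssb ⇒ bssbbbSbbbssb ⇒ bssbbbsSsbbbssb ⇒ bssbbbsbSbsbbbssb ⇒ bssbbbsbsSsbsbbbssb ⇒ bssbbbsbssSssbsbbbssb ⇒ bssbbbsbsssSsssbsbbbssb ⇒ bssbbbsbsssbSbsssbsbbbssb ⇒ bssbbbsbsssbbsssbsbbbssb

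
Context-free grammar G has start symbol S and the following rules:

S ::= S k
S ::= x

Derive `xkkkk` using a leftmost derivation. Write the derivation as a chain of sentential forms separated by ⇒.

S ⇒ Sk ⇒ Skk ⇒ Skkk ⇒ Skkkk ⇒ xkkkk

S ⇒ Sk   [S ::= S k]
Sk ⇒ Skk   [S ::= S k]
Skk ⇒ Skkk   [S ::= S k]
Skkk ⇒ Skkkk   [S ::= S k]
Skkkk ⇒ xkkkk   [S ::= x]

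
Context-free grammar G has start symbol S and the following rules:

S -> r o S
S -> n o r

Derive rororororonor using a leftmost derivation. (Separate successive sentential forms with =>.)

S => roS   [S -> r o S]
roS => roroS   [S -> r o S]
roroS => rororoS   [S -> r o S]
rororoS => rorororoS   [S -> r o S]
rorororoS => rororororoS   [S -> r o S]
rororororoS => rororororonor   [S -> n o r]

S => roS => roroS => rororoS => rorororoS => rororororoS => rororororonor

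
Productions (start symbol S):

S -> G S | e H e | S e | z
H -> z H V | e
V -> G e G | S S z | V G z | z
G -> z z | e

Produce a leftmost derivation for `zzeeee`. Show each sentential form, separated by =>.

S=>GS=>zzS=>zzGS=>zzeS=>zzeeHe=>zzeeee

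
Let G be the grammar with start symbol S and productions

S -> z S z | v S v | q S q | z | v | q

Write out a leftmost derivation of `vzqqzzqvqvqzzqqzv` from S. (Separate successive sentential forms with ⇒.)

S ⇒ vSv   [S -> v S v]
vSv ⇒ vzSzv   [S -> z S z]
vzSzv ⇒ vzqSqzv   [S -> q S q]
vzqSqzv ⇒ vzqqSqqzv   [S -> q S q]
vzqqSqqzv ⇒ vzqqzSzqqzv   [S -> z S z]
vzqqzSzqqzv ⇒ vzqqzzSzzqqzv   [S -> z S z]
vzqqzzSzzqqzv ⇒ vzqqzzqSqzzqqzv   [S -> q S q]
vzqqzzqSqzzqqzv ⇒ vzqqzzqvSvqzzqqzv   [S -> v S v]
vzqqzzqvSvqzzqqzv ⇒ vzqqzzqvqvqzzqqzv   [S -> q]

S ⇒ vSv ⇒ vzSzv ⇒ vzqSqzv ⇒ vzqqSqqzv ⇒ vzqqzSzqqzv ⇒ vzqqzzSzzqqzv ⇒ vzqqzzqSqzzqqzv ⇒ vzqqzzqvSvqzzqqzv ⇒ vzqqzzqvqvqzzqqzv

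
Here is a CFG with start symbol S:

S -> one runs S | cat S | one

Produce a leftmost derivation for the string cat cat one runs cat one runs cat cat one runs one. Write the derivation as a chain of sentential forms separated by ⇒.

S ⇒ cat S ⇒ cat cat S ⇒ cat cat one runs S ⇒ cat cat one runs cat S ⇒ cat cat one runs cat one runs S ⇒ cat cat one runs cat one runs cat S ⇒ cat cat one runs cat one runs cat cat S ⇒ cat cat one runs cat one runs cat cat one runs S ⇒ cat cat one runs cat one runs cat cat one runs one

S ⇒ cat S   [S -> cat S]
cat S ⇒ cat cat S   [S -> cat S]
cat cat S ⇒ cat cat one runs S   [S -> one runs S]
cat cat one runs S ⇒ cat cat one runs cat S   [S -> cat S]
cat cat one runs cat S ⇒ cat cat one runs cat one runs S   [S -> one runs S]
cat cat one runs cat one runs S ⇒ cat cat one runs cat one runs cat S   [S -> cat S]
cat cat one runs cat one runs cat S ⇒ cat cat one runs cat one runs cat cat S   [S -> cat S]
cat cat one runs cat one runs cat cat S ⇒ cat cat one runs cat one runs cat cat one runs S   [S -> one runs S]
cat cat one runs cat one runs cat cat one runs S ⇒ cat cat one runs cat one runs cat cat one runs one   [S -> one]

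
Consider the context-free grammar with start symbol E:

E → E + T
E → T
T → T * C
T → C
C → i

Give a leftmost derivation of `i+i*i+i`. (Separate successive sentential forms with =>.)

E=>E+T=>E+T+T=>T+T+T=>C+T+T=>i+T+T=>i+T*C+T=>i+C*C+T=>i+i*C+T=>i+i*i+T=>i+i*i+C=>i+i*i+i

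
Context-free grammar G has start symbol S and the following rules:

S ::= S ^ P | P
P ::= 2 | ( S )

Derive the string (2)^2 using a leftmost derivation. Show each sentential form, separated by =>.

S => S^P => P^P => (S)^P => (P)^P => (2)^P => (2)^2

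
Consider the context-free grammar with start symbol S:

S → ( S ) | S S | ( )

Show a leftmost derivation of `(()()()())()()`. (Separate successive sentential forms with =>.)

S => SS => SSS => (S)SS => (SS)SS => (()S)SS => (()SS)SS => (()SSS)SS => (()()SS)SS => (()()()S)SS => (()()()())SS => (()()()())()S => (()()()())()()

S => SS   [S → S S]
SS => SSS   [S → S S]
SSS => (S)SS   [S → ( S )]
(S)SS => (SS)SS   [S → S S]
(SS)SS => (()S)SS   [S → ( )]
(()S)SS => (()SS)SS   [S → S S]
(()SS)SS => (()SSS)SS   [S → S S]
(()SSS)SS => (()()SS)SS   [S → ( )]
(()()SS)SS => (()()()S)SS   [S → ( )]
(()()()S)SS => (()()()())SS   [S → ( )]
(()()()())SS => (()()()())()S   [S → ( )]
(()()()())()S => (()()()())()()   [S → ( )]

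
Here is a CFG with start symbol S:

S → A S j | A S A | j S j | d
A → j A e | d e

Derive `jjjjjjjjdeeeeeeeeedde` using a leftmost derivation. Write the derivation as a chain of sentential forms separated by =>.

S => ASA   [S → A S A]
ASA => jAeSA   [A → j A e]
jAeSA => jjAeeSA   [A → j A e]
jjAeeSA => jjjAeeeSA   [A → j A e]
jjjAeeeSA => jjjjAeeeeSA   [A → j A e]
jjjjAeeeeSA => jjjjjAeeeeeSA   [A → j A e]
jjjjjAeeeeeSA => jjjjjjAeeeeeeSA   [A → j A e]
jjjjjjAeeeeeeSA => jjjjjjjAeeeeeeeSA   [A → j A e]
jjjjjjjAeeeeeeeSA => jjjjjjjjAeeeeeeeeSA   [A → j A e]
jjjjjjjjAeeeeeeeeSA => jjjjjjjjdeeeeeeeeeSA   [A → d e]
jjjjjjjjdeeeeeeeeeSA => jjjjjjjjdeeeeeeeeedA   [S → d]
jjjjjjjjdeeeeeeeeedA => jjjjjjjjdeeeeeeeeedde   [A → d e]

S => ASA => jAeSA => jjAeeSA => jjjAeeeSA => jjjjAeeeeSA => jjjjjAeeeeeSA => jjjjjjAeeeeeeSA => jjjjjjjAeeeeeeeSA => jjjjjjjjAeeeeeeeeSA => jjjjjjjjdeeeeeeeeeSA => jjjjjjjjdeeeeeeeeedA => jjjjjjjjdeeeeeeeeedde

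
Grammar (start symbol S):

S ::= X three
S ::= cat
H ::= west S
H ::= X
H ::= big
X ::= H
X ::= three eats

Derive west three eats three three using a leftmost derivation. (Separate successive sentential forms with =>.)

S => X three => H three => west S three => west X three three => west three eats three three

S => X three   [S ::= X three]
X three => H three   [X ::= H]
H three => west S three   [H ::= west S]
west S three => west X three three   [S ::= X three]
west X three three => west three eats three three   [X ::= three eats]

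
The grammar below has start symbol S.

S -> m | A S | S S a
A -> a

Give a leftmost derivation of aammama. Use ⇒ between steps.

S ⇒ AS   [S -> A S]
AS ⇒ aS   [A -> a]
aS ⇒ aAS   [S -> A S]
aAS ⇒ aaS   [A -> a]
aaS ⇒ aaSSa   [S -> S S a]
aaSSa ⇒ aaSSaSa   [S -> S S a]
aaSSaSa ⇒ aamSaSa   [S -> m]
aamSaSa ⇒ aammaSa   [S -> m]
aammaSa ⇒ aammama   [S -> m]

S ⇒ AS ⇒ aS ⇒ aAS ⇒ aaS ⇒ aaSSa ⇒ aaSSaSa ⇒ aamSaSa ⇒ aammaSa ⇒ aammama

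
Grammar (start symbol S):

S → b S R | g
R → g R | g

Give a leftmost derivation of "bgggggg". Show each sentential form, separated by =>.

S => bSR => bgR => bggR => bgggR => bggggR => bgggggR => bgggggg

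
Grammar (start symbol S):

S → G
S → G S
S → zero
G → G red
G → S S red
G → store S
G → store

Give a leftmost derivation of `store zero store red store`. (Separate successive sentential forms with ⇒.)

S ⇒ G S ⇒ store S S ⇒ store zero S ⇒ store zero G S ⇒ store zero G red S ⇒ store zero store red S ⇒ store zero store red G ⇒ store zero store red store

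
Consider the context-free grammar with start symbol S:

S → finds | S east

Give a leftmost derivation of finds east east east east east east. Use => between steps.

S => S east   [S → S east]
S east => S east east   [S → S east]
S east east => S east east east   [S → S east]
S east east east => S east east east east   [S → S east]
S east east east east => S east east east east east   [S → S east]
S east east east east east => S east east east east east east   [S → S east]
S east east east east east east => finds east east east east east east   [S → finds]

S => S east => S east east => S east east east => S east east east east => S east east east east east => S east east east east east east => finds east east east east east east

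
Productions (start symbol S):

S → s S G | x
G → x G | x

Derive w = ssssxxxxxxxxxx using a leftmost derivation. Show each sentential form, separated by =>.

S => sSG   [S → s S G]
sSG => ssSGG   [S → s S G]
ssSGG => sssSGGG   [S → s S G]
sssSGGG => ssssSGGGG   [S → s S G]
ssssSGGGG => ssssxGGGG   [S → x]
ssssxGGGG => ssssxxGGGG   [G → x G]
ssssxxGGGG => ssssxxxGGGG   [G → x G]
ssssxxxGGGG => ssssxxxxGGGG   [G → x G]
ssssxxxxGGGG => ssssxxxxxGGGG   [G → x G]
ssssxxxxxGGGG => ssssxxxxxxGGG   [G → x]
ssssxxxxxxGGG => ssssxxxxxxxGG   [G → x]
ssssxxxxxxxGG => ssssxxxxxxxxGG   [G → x G]
ssssxxxxxxxxGG => ssssxxxxxxxxxG   [G → x]
ssssxxxxxxxxxG => ssssxxxxxxxxxx   [G → x]

S => sSG => ssSGG => sssSGGG => ssssSGGGG => ssssxGGGG => ssssxxGGGG => ssssxxxGGGG => ssssxxxxGGGG => ssssxxxxxGGGG => ssssxxxxxxGGG => ssssxxxxxxxGG => ssssxxxxxxxxGG => ssssxxxxxxxxxG => ssssxxxxxxxxxx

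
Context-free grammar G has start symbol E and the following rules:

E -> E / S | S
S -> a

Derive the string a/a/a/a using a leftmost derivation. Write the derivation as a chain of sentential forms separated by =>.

E => E/S   [E -> E / S]
E/S => E/S/S   [E -> E / S]
E/S/S => E/S/S/S   [E -> E / S]
E/S/S/S => S/S/S/S   [E -> S]
S/S/S/S => a/S/S/S   [S -> a]
a/S/S/S => a/a/S/S   [S -> a]
a/a/S/S => a/a/a/S   [S -> a]
a/a/a/S => a/a/a/a   [S -> a]

E => E/S => E/S/S => E/S/S/S => S/S/S/S => a/S/S/S => a/a/S/S => a/a/a/S => a/a/a/a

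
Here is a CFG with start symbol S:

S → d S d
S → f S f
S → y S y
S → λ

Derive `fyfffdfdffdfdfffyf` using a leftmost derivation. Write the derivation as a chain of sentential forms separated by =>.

S => fSf => fySyf => fyfSfyf => fyffSffyf => fyfffSfffyf => fyfffdSdfffyf => fyfffdfSfdfffyf => fyfffdfdSdfdfffyf => fyfffdfdfSfdfdfffyf => fyfffdfdffdfdfffyf

S => fSf   [S → f S f]
fSf => fySyf   [S → y S y]
fySyf => fyfSfyf   [S → f S f]
fyfSfyf => fyffSffyf   [S → f S f]
fyffSffyf => fyfffSfffyf   [S → f S f]
fyfffSfffyf => fyfffdSdfffyf   [S → d S d]
fyfffdSdfffyf => fyfffdfSfdfffyf   [S → f S f]
fyfffdfSfdfffyf => fyfffdfdSdfdfffyf   [S → d S d]
fyfffdfdSdfdfffyf => fyfffdfdfSfdfdfffyf   [S → f S f]
fyfffdfdfSfdfdfffyf => fyfffdfdffdfdfffyf   [S → λ]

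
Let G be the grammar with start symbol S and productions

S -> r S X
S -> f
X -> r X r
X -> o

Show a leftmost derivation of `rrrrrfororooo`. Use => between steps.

S=>rSX=>rrSXX=>rrrSXXX=>rrrrSXXXX=>rrrrrSXXXXX=>rrrrrfXXXXX=>rrrrrfoXXXX=>rrrrrforXrXXX=>rrrrrfororXXX=>rrrrrfororoXX=>rrrrrfororooX=>rrrrrfororooo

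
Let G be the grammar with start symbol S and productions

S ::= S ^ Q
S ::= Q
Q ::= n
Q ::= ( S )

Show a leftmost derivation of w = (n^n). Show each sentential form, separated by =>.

S => Q   [S ::= Q]
Q => (S)   [Q ::= ( S )]
(S) => (S^Q)   [S ::= S ^ Q]
(S^Q) => (Q^Q)   [S ::= Q]
(Q^Q) => (n^Q)   [Q ::= n]
(n^Q) => (n^n)   [Q ::= n]

S=>Q=>(S)=>(S^Q)=>(Q^Q)=>(n^Q)=>(n^n)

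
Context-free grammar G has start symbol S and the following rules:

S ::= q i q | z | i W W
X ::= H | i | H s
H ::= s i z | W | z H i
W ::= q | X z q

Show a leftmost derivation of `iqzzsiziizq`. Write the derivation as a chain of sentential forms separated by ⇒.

S ⇒ iWW ⇒ iqW ⇒ iqXzq ⇒ iqHzq ⇒ iqzHizq ⇒ iqzzHiizq ⇒ iqzzsiziizq

S ⇒ iWW   [S ::= i W W]
iWW ⇒ iqW   [W ::= q]
iqW ⇒ iqXzq   [W ::= X z q]
iqXzq ⇒ iqHzq   [X ::= H]
iqHzq ⇒ iqzHizq   [H ::= z H i]
iqzHizq ⇒ iqzzHiizq   [H ::= z H i]
iqzzHiizq ⇒ iqzzsiziizq   [H ::= s i z]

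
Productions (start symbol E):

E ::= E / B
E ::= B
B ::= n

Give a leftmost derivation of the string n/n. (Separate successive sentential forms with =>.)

E => E/B   [E ::= E / B]
E/B => B/B   [E ::= B]
B/B => n/B   [B ::= n]
n/B => n/n   [B ::= n]

E => E/B => B/B => n/B => n/n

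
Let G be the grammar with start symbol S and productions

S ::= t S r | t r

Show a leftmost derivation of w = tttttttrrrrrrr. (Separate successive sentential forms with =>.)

S => tSr   [S ::= t S r]
tSr => ttSrr   [S ::= t S r]
ttSrr => tttSrrr   [S ::= t S r]
tttSrrr => ttttSrrrr   [S ::= t S r]
ttttSrrrr => tttttSrrrrr   [S ::= t S r]
tttttSrrrrr => ttttttSrrrrrr   [S ::= t S r]
ttttttSrrrrrr => tttttttrrrrrrr   [S ::= t r]

S => tSr => ttSrr => tttSrrr => ttttSrrrr => tttttSrrrrr => ttttttSrrrrrr => tttttttrrrrrrr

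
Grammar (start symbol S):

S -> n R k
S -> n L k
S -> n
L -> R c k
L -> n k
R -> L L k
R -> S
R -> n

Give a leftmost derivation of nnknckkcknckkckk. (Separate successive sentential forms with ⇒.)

S ⇒ nLk ⇒ nRckk ⇒ nLLkckk ⇒ nRckLkckk ⇒ nLLkckLkckk ⇒ nnkLkckLkckk ⇒ nnkRckkckLkckk ⇒ nnknckkckLkckk ⇒ nnknckkckRckkckk ⇒ nnknckkcknckkckk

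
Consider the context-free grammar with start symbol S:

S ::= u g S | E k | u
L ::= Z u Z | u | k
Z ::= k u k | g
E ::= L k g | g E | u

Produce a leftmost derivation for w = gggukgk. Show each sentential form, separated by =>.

S=>Ek=>gEk=>ggEk=>gggEk=>gggLkgk=>gggukgk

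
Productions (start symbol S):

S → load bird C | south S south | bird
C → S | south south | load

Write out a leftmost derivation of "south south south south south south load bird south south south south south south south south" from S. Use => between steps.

S => south S south   [S → south S south]
south S south => south south S south south   [S → south S south]
south south S south south => south south south S south south south   [S → south S south]
south south south S south south south => south south south south S south south south south   [S → south S south]
south south south south S south south south south => south south south south south S south south south south south   [S → south S south]
south south south south south S south south south south south => south south south south south south S south south south south south south   [S → south S south]
south south south south south south S south south south south south south => south south south south south south load bird C south south south south south south   [S → load bird C]
south south south south south south load bird C south south south south south south => south south south south south south load bird south south south south south south south south   [C → south south]

S => south S south => south south S south south => south south south S south south south => south south south south S south south south south => south south south south south S south south south south south => south south south south south south S south south south south south south => south south south south south south load bird C south south south south south south => south south south south south south load bird south south south south south south south south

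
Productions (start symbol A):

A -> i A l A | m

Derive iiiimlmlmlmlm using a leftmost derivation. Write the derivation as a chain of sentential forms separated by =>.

A => iAlA   [A -> i A l A]
iAlA => iiAlAlA   [A -> i A l A]
iiAlAlA => iiiAlAlAlA   [A -> i A l A]
iiiAlAlAlA => iiiiAlAlAlAlA   [A -> i A l A]
iiiiAlAlAlAlA => iiiimlAlAlAlA   [A -> m]
iiiimlAlAlAlA => iiiimlmlAlAlA   [A -> m]
iiiimlmlAlAlA => iiiimlmlmlAlA   [A -> m]
iiiimlmlmlAlA => iiiimlmlmlmlA   [A -> m]
iiiimlmlmlmlA => iiiimlmlmlmlm   [A -> m]

A => iAlA => iiAlAlA => iiiAlAlAlA => iiiiAlAlAlAlA => iiiimlAlAlAlA => iiiimlmlAlAlA => iiiimlmlmlAlA => iiiimlmlmlmlA => iiiimlmlmlmlm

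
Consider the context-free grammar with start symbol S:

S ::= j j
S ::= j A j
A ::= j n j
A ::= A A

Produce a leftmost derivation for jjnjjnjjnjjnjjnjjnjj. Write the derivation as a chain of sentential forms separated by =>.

S => jAj => jAAj => jAAAj => jjnjAAj => jjnjAAAj => jjnjAAAAj => jjnjAAAAAj => jjnjjnjAAAAj => jjnjjnjjnjAAAj => jjnjjnjjnjjnjAAj => jjnjjnjjnjjnjjnjAj => jjnjjnjjnjjnjjnjjnjj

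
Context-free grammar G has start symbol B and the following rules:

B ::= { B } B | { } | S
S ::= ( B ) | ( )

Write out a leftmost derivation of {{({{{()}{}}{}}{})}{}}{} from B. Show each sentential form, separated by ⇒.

B ⇒ {B}B ⇒ {{B}B}B ⇒ {{S}B}B ⇒ {{(B)}B}B ⇒ {{({B}B)}B}B ⇒ {{({{B}B}B)}B}B ⇒ {{({{{B}B}B}B)}B}B ⇒ {{({{{S}B}B}B)}B}B ⇒ {{({{{()}B}B}B)}B}B ⇒ {{({{{()}{}}B}B)}B}B ⇒ {{({{{()}{}}{}}B)}B}B ⇒ {{({{{()}{}}{}}{})}B}B ⇒ {{({{{()}{}}{}}{})}{}}B ⇒ {{({{{()}{}}{}}{})}{}}{}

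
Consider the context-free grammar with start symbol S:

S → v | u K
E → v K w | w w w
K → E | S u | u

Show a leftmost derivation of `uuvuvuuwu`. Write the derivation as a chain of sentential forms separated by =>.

S => uK => uSu => uuKu => uuEu => uuvKwu => uuvSuwu => uuvuKuwu => uuvuSuuwu => uuvuvuuwu

S => uK   [S → u K]
uK => uSu   [K → S u]
uSu => uuKu   [S → u K]
uuKu => uuEu   [K → E]
uuEu => uuvKwu   [E → v K w]
uuvKwu => uuvSuwu   [K → S u]
uuvSuwu => uuvuKuwu   [S → u K]
uuvuKuwu => uuvuSuuwu   [K → S u]
uuvuSuuwu => uuvuvuuwu   [S → v]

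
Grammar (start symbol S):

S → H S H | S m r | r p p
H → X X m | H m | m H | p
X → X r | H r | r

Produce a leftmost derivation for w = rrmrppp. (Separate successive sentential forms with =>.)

S=>HSH=>XXmSH=>rXmSH=>rrmSH=>rrmrppH=>rrmrppp

S => HSH   [S → H S H]
HSH => XXmSH   [H → X X m]
XXmSH => rXmSH   [X → r]
rXmSH => rrmSH   [X → r]
rrmSH => rrmrppH   [S → r p p]
rrmrppH => rrmrppp   [H → p]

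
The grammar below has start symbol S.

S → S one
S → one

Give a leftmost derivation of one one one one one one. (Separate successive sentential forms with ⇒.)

S ⇒ S one   [S → S one]
S one ⇒ S one one   [S → S one]
S one one ⇒ S one one one   [S → S one]
S one one one ⇒ S one one one one   [S → S one]
S one one one one ⇒ S one one one one one   [S → S one]
S one one one one one ⇒ one one one one one one   [S → one]

S ⇒ S one ⇒ S one one ⇒ S one one one ⇒ S one one one one ⇒ S one one one one one ⇒ one one one one one one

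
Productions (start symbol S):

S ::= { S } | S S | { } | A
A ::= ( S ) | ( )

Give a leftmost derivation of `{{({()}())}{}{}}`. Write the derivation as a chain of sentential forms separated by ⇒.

S ⇒ {S}   [S ::= { S }]
{S} ⇒ {SS}   [S ::= S S]
{SS} ⇒ {SSS}   [S ::= S S]
{SSS} ⇒ {{S}SS}   [S ::= { S }]
{{S}SS} ⇒ {{A}SS}   [S ::= A]
{{A}SS} ⇒ {{(S)}SS}   [A ::= ( S )]
{{(S)}SS} ⇒ {{(SS)}SS}   [S ::= S S]
{{(SS)}SS} ⇒ {{({S}S)}SS}   [S ::= { S }]
{{({S}S)}SS} ⇒ {{({A}S)}SS}   [S ::= A]
{{({A}S)}SS} ⇒ {{({()}S)}SS}   [A ::= ( )]
{{({()}S)}SS} ⇒ {{({()}A)}SS}   [S ::= A]
{{({()}A)}SS} ⇒ {{({()}())}SS}   [A ::= ( )]
{{({()}())}SS} ⇒ {{({()}())}{}S}   [S ::= { }]
{{({()}())}{}S} ⇒ {{({()}())}{}{}}   [S ::= { }]

S ⇒ {S} ⇒ {SS} ⇒ {SSS} ⇒ {{S}SS} ⇒ {{A}SS} ⇒ {{(S)}SS} ⇒ {{(SS)}SS} ⇒ {{({S}S)}SS} ⇒ {{({A}S)}SS} ⇒ {{({()}S)}SS} ⇒ {{({()}A)}SS} ⇒ {{({()}())}SS} ⇒ {{({()}())}{}S} ⇒ {{({()}())}{}{}}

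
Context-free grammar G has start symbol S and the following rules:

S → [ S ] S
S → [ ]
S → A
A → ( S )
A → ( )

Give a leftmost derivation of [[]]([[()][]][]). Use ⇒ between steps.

S ⇒ [S]S   [S → [ S ] S]
[S]S ⇒ [[]]S   [S → [ ]]
[[]]S ⇒ [[]]A   [S → A]
[[]]A ⇒ [[]](S)   [A → ( S )]
[[]](S) ⇒ [[]]([S]S)   [S → [ S ] S]
[[]]([S]S) ⇒ [[]]([[S]S]S)   [S → [ S ] S]
[[]]([[S]S]S) ⇒ [[]]([[A]S]S)   [S → A]
[[]]([[A]S]S) ⇒ [[]]([[()]S]S)   [A → ( )]
[[]]([[()]S]S) ⇒ [[]]([[()][]]S)   [S → [ ]]
[[]]([[()][]]S) ⇒ [[]]([[()][]][])   [S → [ ]]

S⇒[S]S⇒[[]]S⇒[[]]A⇒[[]](S)⇒[[]]([S]S)⇒[[]]([[S]S]S)⇒[[]]([[A]S]S)⇒[[]]([[()]S]S)⇒[[]]([[()][]]S)⇒[[]]([[()][]][])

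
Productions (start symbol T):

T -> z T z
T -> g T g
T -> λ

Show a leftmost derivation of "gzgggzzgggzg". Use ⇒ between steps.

T ⇒ gTg ⇒ gzTzg ⇒ gzgTgzg ⇒ gzggTggzg ⇒ gzgggTgggzg ⇒ gzgggzTzgggzg ⇒ gzgggzzgggzg

T ⇒ gTg   [T -> g T g]
gTg ⇒ gzTzg   [T -> z T z]
gzTzg ⇒ gzgTgzg   [T -> g T g]
gzgTgzg ⇒ gzggTggzg   [T -> g T g]
gzggTggzg ⇒ gzgggTgggzg   [T -> g T g]
gzgggTgggzg ⇒ gzgggzTzgggzg   [T -> z T z]
gzgggzTzgggzg ⇒ gzgggzzgggzg   [T -> λ]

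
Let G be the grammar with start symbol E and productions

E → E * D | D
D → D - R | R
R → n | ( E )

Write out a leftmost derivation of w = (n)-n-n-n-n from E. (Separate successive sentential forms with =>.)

E => D   [E → D]
D => D-R   [D → D - R]
D-R => D-R-R   [D → D - R]
D-R-R => D-R-R-R   [D → D - R]
D-R-R-R => D-R-R-R-R   [D → D - R]
D-R-R-R-R => R-R-R-R-R   [D → R]
R-R-R-R-R => (E)-R-R-R-R   [R → ( E )]
(E)-R-R-R-R => (D)-R-R-R-R   [E → D]
(D)-R-R-R-R => (R)-R-R-R-R   [D → R]
(R)-R-R-R-R => (n)-R-R-R-R   [R → n]
(n)-R-R-R-R => (n)-n-R-R-R   [R → n]
(n)-n-R-R-R => (n)-n-n-R-R   [R → n]
(n)-n-n-R-R => (n)-n-n-n-R   [R → n]
(n)-n-n-n-R => (n)-n-n-n-n   [R → n]

E => D => D-R => D-R-R => D-R-R-R => D-R-R-R-R => R-R-R-R-R => (E)-R-R-R-R => (D)-R-R-R-R => (R)-R-R-R-R => (n)-R-R-R-R => (n)-n-R-R-R => (n)-n-n-R-R => (n)-n-n-n-R => (n)-n-n-n-n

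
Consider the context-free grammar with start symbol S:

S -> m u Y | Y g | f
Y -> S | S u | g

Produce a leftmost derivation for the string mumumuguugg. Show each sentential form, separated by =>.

S => Yg => Sg => Ygg => Sugg => muYugg => muSugg => mumuYugg => mumuSuugg => mumumuYuugg => mumumuguugg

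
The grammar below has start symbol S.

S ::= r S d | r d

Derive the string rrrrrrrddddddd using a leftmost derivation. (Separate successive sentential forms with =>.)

S => rSd => rrSdd => rrrSddd => rrrrSdddd => rrrrrSddddd => rrrrrrSdddddd => rrrrrrrddddddd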